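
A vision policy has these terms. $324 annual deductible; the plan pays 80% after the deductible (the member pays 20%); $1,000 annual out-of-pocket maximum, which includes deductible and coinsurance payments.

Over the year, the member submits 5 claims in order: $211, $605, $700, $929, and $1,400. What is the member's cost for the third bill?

#1 ($211): all of it applies to the deductible. Member owes $211 (running OOP $211).
#2 ($605): deductible takes $113, $492 remains; coinsurance $492 × 20% = $98.40. Member pays $211.40; OOP now $422.40.
#3 ($700): deductible met; 20% of $700 = $140. Member pays $140; OOP now $562.40.

$140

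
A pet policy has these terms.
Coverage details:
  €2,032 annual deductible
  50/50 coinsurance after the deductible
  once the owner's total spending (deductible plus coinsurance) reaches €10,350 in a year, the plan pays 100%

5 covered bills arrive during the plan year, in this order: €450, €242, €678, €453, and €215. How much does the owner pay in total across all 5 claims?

Claim 1 (€450): all of it applies to the deductible. Cost to owner: €450. OOP to date €450.
Claim 2 (€242): all of it applies to the deductible. Cost to owner: €242. OOP to date €692.
Claim 3 (€678): all of it applies to the deductible. Owner pays €678; OOP now €1,370.
Claim 4 (€453): entire amount goes to the deductible. Owner owes €453 (running OOP €1,823).
Claim 5 (€215): €209 finishes the deductible; €6 goes to coinsurance; coinsurance €6 × 50% = €3. Owner pays €212; OOP now €2,035.
Total paid by the owner: €450 + €242 + €678 + €453 + €212 = €2,035.

€2,035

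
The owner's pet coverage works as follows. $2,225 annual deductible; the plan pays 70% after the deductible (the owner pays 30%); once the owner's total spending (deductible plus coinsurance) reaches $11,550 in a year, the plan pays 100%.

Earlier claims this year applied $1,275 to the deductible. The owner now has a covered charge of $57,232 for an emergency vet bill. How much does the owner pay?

$10,275

Deductible still to meet: $2,225 − $1,275 = $950.
After the $950 deductible portion, $57,232 − $950 = $56,282 is subject to coinsurance.
Coinsurance: $56,282 × 30% = $16,884.60.
Owner responsibility before any cap: $950 + $16,884.60 = $17,834.60.
Adding $17,834.60 to the $1,275 already spent would give $19,109.60, which exceeds the $11,550 cap; the owner pays just $11,550 − $1,275 = $10,275.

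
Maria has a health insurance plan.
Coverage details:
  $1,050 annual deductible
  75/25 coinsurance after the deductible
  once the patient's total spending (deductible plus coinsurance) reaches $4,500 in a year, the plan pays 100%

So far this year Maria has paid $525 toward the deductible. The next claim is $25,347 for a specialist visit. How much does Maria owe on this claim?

Remaining deductible: $1,050 − $525 = $525.
After the $525 deductible portion, $25,347 − $525 = $24,822 is subject to coinsurance.
Patient's 25% share of $24,822 is $6,205.50.
That puts the patient's cost at $525 + $6,205.50 = $6,730.50 before any cap.
Year-to-date out-of-pocket would reach $525 + $6,730.50 = $7,255.50, above the $4,500 maximum, so the patient pays only $4,500 − $525 = $3,975.

$3,975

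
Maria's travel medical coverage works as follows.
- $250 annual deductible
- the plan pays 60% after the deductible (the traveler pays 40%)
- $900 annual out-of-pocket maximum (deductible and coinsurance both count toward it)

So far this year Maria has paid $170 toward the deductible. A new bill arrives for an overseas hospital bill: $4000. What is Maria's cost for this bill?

$170 of the $250 deductible is already met, leaving $80.
After the $80 deductible portion, $4000 − $80 = $3920 is subject to coinsurance.
Traveler's 40% share of $3920 is $1568.
So the traveler owes $80 + $1568 = $1648 before any cap.
Adding $1648 to the $170 already spent would give $1818, which exceeds the $900 cap; the traveler pays just $900 − $170 = $730.

$730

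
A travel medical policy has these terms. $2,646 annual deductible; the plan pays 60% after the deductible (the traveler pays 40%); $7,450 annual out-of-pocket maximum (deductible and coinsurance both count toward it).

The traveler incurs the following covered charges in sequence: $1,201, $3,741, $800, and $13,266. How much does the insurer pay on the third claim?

$480

Claim 1 ($1,201): all of it applies to the deductible. Cost to traveler: $1,201. OOP to date $1,201. Plan pays $1,201 − $1,201 = $0.
Claim 2 ($3,741): $1,445 finishes the deductible; $2,296 goes to coinsurance; 40% of $2,296 = $918.40. Traveler owes $2,363.40 (running OOP $3,564.40). Insurer: $3,741 − $2,363.40 = $1,377.60.
Claim 3 ($800): deductible already satisfied, so traveler's share is 40% × $800 = $320. Traveler pays $320; OOP now $3,884.40. Plan pays $800 − $320 = $480.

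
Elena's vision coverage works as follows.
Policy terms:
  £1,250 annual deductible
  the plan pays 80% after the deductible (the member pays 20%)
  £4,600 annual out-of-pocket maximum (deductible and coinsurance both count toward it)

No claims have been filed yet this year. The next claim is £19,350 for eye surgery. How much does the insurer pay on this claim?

£14,750

Deductible not yet touched, so the first £1,250 of the bill goes to the deductible.
That leaves £19,350 − £1,250 = £18,100 for coinsurance.
Coinsurance: £18,100 × 20% = £3,620.
Member responsibility before any cap: £1,250 + £3,620 = £4,870.
That would bring total out-of-pocket to £4,870, past the £4,600 cap. The member is capped at £4,600 − £0 = £4,600 on this claim.
Insurer pays the balance: £19,350 − £4,600 = £14,750.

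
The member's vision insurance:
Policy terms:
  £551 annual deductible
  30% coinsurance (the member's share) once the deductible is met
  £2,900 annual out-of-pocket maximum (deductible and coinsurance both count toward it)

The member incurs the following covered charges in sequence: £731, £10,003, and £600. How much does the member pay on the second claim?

Bill 1, £731: £551 finishes the deductible; £180 goes to coinsurance; 30% of £180 = £54. Member pays £605; OOP now £605.
Bill 2, £10,003: 30% coinsurance on £10,003 = £3,000.90. OOP would hit £3,605.90 > £2,900, so the cap limits the member to £2,900 − £605 = £2,295.

£2,295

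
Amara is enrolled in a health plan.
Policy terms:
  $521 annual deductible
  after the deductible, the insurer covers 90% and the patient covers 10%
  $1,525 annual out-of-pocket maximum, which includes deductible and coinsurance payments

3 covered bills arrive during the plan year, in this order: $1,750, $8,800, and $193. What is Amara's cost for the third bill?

Bill 1, $1,750: $521 finishes the deductible; $1,229 goes to coinsurance; coinsurance $1,229 × 10% = $122.90. Patient owes $643.90 (running OOP $643.90).
Bill 2, $8,800: deductible already satisfied, so patient's share is 10% × $8,800 = $880. Cost to patient: $880. OOP to date $1,523.90.
Bill 3, $193: deductible met; 10% of $193 = $19.30. That would push OOP to $1,543.20, over the $1,525 cap, so patient pays $1,525 − $1,523.90 = $1.10.

$1.10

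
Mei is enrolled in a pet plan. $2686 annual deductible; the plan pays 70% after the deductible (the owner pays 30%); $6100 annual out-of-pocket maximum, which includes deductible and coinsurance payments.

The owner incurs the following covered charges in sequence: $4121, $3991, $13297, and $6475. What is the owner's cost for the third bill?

Claim 1 ($4121): deductible takes $2686, $1435 remains; coinsurance $1435 × 30% = $430.50. Owner owes $3116.50 (running OOP $3116.50).
Claim 2 ($3991): deductible already satisfied, so owner's share is 30% × $3991 = $1197.30. Owner owes $1197.30 (running OOP $4313.80).
Claim 3 ($13297): 30% coinsurance on $13297 = $3989.10. Adding that to $4313.80 gives $8302.90, past the $6100 cap; owner pays only $6100 − $4313.80 = $1786.20.

$1786.20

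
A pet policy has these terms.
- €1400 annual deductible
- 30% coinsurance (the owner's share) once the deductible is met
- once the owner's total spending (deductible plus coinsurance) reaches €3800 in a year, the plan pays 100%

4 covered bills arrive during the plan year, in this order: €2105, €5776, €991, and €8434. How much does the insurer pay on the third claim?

€693.70

Claim 1 (€2105): €1400 to deductible, leaving €705; owner's 30% is €211.50. Cost to owner: €1611.50. OOP to date €1611.50. Plan pays €2105 − €1611.50 = €493.50.
Claim 2 (€5776): deductible met; 30% of €5776 = €1732.80. Owner pays €1732.80; OOP now €3344.30. Insurer: €5776 − €1732.80 = €4043.20.
Claim 3 (€991): 30% coinsurance on €991 = €297.30. Owner owes €297.30 (running OOP €3641.60). Insurer: €991 − €297.30 = €693.70.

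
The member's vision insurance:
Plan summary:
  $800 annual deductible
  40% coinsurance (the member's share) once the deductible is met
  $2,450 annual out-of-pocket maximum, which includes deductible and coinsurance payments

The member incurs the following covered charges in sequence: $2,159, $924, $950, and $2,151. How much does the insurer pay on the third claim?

#1 ($2,159): deductible takes $800, $1,359 remains; coinsurance $1,359 × 40% = $543.60. Member owes $1,343.60 (running OOP $1,343.60). Insurer: $2,159 − $1,343.60 = $815.40.
#2 ($924): deductible already satisfied, so member's share is 40% × $924 = $369.60. Member owes $369.60 (running OOP $1,713.20). Insurer: $924 − $369.60 = $554.40.
#3 ($950): 40% coinsurance on $950 = $380. Member pays $380; OOP now $2,093.20. Plan pays $950 − $380 = $570.

$570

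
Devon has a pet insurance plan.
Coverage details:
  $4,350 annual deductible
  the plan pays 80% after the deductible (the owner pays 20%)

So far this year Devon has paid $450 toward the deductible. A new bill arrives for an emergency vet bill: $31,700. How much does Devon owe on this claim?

Remaining deductible: $4,350 − $450 = $3,900.
After the $3,900 deductible portion, $31,700 − $3,900 = $27,800 is subject to coinsurance.
Coinsurance: $27,800 × 20% = $5,560.
That puts the owner's cost at $3,900 + $5,560 = $9,460.

$9,460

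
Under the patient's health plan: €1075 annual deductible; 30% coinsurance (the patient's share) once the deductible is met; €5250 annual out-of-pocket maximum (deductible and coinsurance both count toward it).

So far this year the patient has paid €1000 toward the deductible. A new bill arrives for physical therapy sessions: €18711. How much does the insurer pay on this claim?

Remaining deductible: €1075 − €1000 = €75.
After the €75 deductible portion, €18711 − €75 = €18636 is subject to coinsurance.
30% of €18636 = €5590.80 falls to the patient.
That puts the patient's cost at €75 + €5590.80 = €5665.80 before any cap.
That would bring total out-of-pocket to €6665.80, past the €5250 cap. The patient is capped at €5250 − €1000 = €4250 on this claim.
The plan picks up €18711 − €4250 = €14461.

€14461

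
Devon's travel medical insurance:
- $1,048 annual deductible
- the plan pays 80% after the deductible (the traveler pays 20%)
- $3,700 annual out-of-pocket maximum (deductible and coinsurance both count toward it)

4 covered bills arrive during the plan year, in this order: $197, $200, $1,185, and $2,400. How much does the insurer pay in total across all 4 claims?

$2,347.20

Claim 1 ($197): entire amount goes to the deductible. Traveler pays $197; OOP now $197. Insurer: $197 − $197 = $0.
Claim 2 ($200): entire amount goes to the deductible. Traveler owes $200 (running OOP $397). Plan pays $200 − $200 = $0.
Claim 3 ($1,185): deductible takes $651, $534 remains; traveler's 20% is $106.80. Traveler owes $757.80 (running OOP $1,154.80). Insurer: $1,185 − $757.80 = $427.20.
Claim 4 ($2,400): deductible met; 20% of $2,400 = $480. Cost to traveler: $480. OOP to date $1,634.80. Plan pays $2,400 − $480 = $1,920.
Insurer total = bills − traveler's total = $3,982 − $1,634.80 = $2,347.20.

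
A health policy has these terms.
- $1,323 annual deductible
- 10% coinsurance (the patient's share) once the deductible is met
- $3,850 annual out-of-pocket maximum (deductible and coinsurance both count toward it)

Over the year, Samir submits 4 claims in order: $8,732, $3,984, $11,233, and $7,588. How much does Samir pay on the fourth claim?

#1 ($8,732): deductible takes $1,323, $7,409 remains; patient's 10% is $740.90. Patient owes $2,063.90 (running OOP $2,063.90).
#2 ($3,984): deductible already satisfied, so patient's share is 10% × $3,984 = $398.40. Patient owes $398.40 (running OOP $2,462.30).
#3 ($11,233): deductible already satisfied, so patient's share is 10% × $11,233 = $1,123.30. Cost to patient: $1,123.30. OOP to date $3,585.60.
#4 ($7,588): 10% coinsurance on $7,588 = $758.80. Adding that to $3,585.60 gives $4,344.40, past the $3,850 cap; patient pays only $3,850 − $3,585.60 = $264.40.

$264.40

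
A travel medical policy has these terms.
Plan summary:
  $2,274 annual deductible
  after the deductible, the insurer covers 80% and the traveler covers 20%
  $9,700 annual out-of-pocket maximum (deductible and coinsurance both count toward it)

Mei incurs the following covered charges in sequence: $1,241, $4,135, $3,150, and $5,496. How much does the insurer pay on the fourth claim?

$4,396.80

Claim 1 — $1,241: fully absorbed by the deductible. Cost to traveler: $1,241. OOP to date $1,241. Plan pays $1,241 − $1,241 = $0.
Claim 2 — $4,135: deductible takes $1,033, $3,102 remains; traveler's 20% is $620.40. Cost to traveler: $1,653.40. OOP to date $2,894.40. Plan pays $4,135 − $1,653.40 = $2,481.60.
Claim 3 — $3,150: 20% coinsurance on $3,150 = $630. Traveler pays $630; OOP now $3,524.40. Insurer: $3,150 − $630 = $2,520.
Claim 4 — $5,496: 20% coinsurance on $5,496 = $1,099.20. Traveler pays $1,099.20; OOP now $4,623.60. Insurer: $5,496 − $1,099.20 = $4,396.80.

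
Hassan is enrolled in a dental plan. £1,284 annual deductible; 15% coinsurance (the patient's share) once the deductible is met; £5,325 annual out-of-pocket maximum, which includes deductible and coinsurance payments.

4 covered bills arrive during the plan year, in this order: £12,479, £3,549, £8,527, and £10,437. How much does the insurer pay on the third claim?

£7,247.95

Claim 1 (£12,479): £1,284 finishes the deductible; £11,195 goes to coinsurance; coinsurance £11,195 × 15% = £1,679.25. Cost to patient: £2,963.25. OOP to date £2,963.25. Insurer: £12,479 − £2,963.25 = £9,515.75.
Claim 2 (£3,549): 15% coinsurance on £3,549 = £532.35. Patient owes £532.35 (running OOP £3,495.60). Plan pays £3,549 − £532.35 = £3,016.65.
Claim 3 (£8,527): 15% coinsurance on £8,527 = £1,279.05. Patient pays £1,279.05; OOP now £4,774.65. Plan pays £8,527 − £1,279.05 = £7,247.95.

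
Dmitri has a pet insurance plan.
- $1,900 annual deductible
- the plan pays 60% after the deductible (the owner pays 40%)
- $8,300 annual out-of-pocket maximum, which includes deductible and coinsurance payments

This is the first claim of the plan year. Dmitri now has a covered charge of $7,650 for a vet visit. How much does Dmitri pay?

Nothing has been paid toward the $1,900 deductible, so the first $1,900 of this charge is applied there.
The remaining $5,750 (= $7,650 − $1,900) moves to coinsurance.
40% of $5,750 = $2,300 falls to the owner.
Owner responsibility before any cap: $1,900 + $2,300 = $4,200.
Year-to-date out-of-pocket becomes $0 + $4,200 = $4,200, still under the $8,300 maximum, so no cap applies.

$4,200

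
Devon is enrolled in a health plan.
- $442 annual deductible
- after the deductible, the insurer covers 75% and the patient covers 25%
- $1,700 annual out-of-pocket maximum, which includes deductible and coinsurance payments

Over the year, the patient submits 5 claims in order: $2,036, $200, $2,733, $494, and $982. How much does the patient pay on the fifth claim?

$2.75

Claim 1 — $2,036: $442 finishes the deductible; $1,594 goes to coinsurance; coinsurance $1,594 × 25% = $398.50. Patient pays $840.50; OOP now $840.50.
Claim 2 — $200: deductible already satisfied, so patient's share is 25% × $200 = $50. Patient pays $50; OOP now $890.50.
Claim 3 — $2,733: 25% coinsurance on $2,733 = $683.25. Cost to patient: $683.25. OOP to date $1,573.75.
Claim 4 — $494: deductible already satisfied, so patient's share is 25% × $494 = $123.50. Patient pays $123.50; OOP now $1,697.25.
Claim 5 — $982: deductible met; 25% of $982 = $245.50. That would push OOP to $1,942.75, over the $1,700 cap, so patient pays $1,700 − $1,697.25 = $2.75.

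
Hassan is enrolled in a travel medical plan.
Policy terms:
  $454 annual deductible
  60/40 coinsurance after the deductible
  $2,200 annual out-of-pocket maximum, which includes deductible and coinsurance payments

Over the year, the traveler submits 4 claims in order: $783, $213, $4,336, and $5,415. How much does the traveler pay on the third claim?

Claim 1 — $783: $454 finishes the deductible; $329 goes to coinsurance; 40% of $329 = $131.60. Cost to traveler: $585.60. OOP to date $585.60.
Claim 2 — $213: deductible met; 40% of $213 = $85.20. Cost to traveler: $85.20. OOP to date $670.80.
Claim 3 — $4,336: deductible met; 40% of $4,336 = $1,734.40. That would push OOP to $2,405.20, over the $2,200 cap, so traveler pays $2,200 − $670.80 = $1,529.20.

$1,529.20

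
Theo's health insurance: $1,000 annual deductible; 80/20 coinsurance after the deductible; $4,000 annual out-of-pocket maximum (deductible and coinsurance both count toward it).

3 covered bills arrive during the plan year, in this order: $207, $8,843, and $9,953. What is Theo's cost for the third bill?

$1,390

Bill 1, $207: fully absorbed by the deductible. Patient pays $207; OOP now $207.
Bill 2, $8,843: $793 to deductible, leaving $8,050; patient's 20% is $1,610. Patient owes $2,403 (running OOP $2,610).
Bill 3, $9,953: 20% coinsurance on $9,953 = $1,990.60. Adding that to $2,610 gives $4,600.60, past the $4,000 cap; patient pays only $4,000 − $2,610 = $1,390.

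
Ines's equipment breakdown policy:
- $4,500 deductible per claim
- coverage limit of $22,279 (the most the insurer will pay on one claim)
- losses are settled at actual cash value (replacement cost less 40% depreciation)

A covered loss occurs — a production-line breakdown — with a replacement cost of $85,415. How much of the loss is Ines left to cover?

At 40% depreciation, ACV = $85,415 − $34,166 = $51,249.
Less the $4,500 deductible: $51,249 − $4,500 = $46,749.
$46,749 exceeds the $22,279 limit, so the insurer pays the limit: $22,279.
The business owner bears the rest of the original loss: $85,415 − $22,279 = $63,136.

$63,136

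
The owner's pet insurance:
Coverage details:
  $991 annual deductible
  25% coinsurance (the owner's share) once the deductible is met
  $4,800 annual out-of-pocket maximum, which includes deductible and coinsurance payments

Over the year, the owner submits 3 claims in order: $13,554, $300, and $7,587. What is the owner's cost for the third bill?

#1 ($13,554): deductible takes $991, $12,563 remains; 25% of $12,563 = $3,140.75. Owner owes $4,131.75 (running OOP $4,131.75).
#2 ($300): deductible already satisfied, so owner's share is 25% × $300 = $75. Owner owes $75 (running OOP $4,206.75).
#3 ($7,587): deductible already satisfied, so owner's share is 25% × $7,587 = $1,896.75. That would push OOP to $6,103.50, over the $4,800 cap, so owner pays $4,800 − $4,206.75 = $593.25.

$593.25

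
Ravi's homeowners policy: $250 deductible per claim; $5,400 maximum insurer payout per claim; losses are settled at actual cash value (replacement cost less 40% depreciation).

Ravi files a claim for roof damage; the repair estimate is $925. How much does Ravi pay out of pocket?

At 40% depreciation, ACV = $925 − $370 = $555.
After the deductible, $555 − $250 = $305 remains.
$305 is within the $5,400 limit, so the insurer pays $305.
Homeowner's share is the uncovered remainder: $925 − $305 = $620.

$620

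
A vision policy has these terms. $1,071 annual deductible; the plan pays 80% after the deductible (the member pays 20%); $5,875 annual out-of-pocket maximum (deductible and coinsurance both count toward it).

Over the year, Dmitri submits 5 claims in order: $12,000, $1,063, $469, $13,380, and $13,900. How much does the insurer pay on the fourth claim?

$11,068.20

Bill 1, $12,000: $1,071 finishes the deductible; $10,929 goes to coinsurance; 20% of $10,929 = $2,185.80. Member owes $3,256.80 (running OOP $3,256.80). Plan pays $12,000 − $3,256.80 = $8,743.20.
Bill 2, $1,063: deductible met; 20% of $1,063 = $212.60. Cost to member: $212.60. OOP to date $3,469.40. Insurer: $1,063 − $212.60 = $850.40.
Bill 3, $469: deductible already satisfied, so member's share is 20% × $469 = $93.80. Member pays $93.80; OOP now $3,563.20. Plan pays $469 − $93.80 = $375.20.
Bill 4, $13,380: 20% coinsurance on $13,380 = $2,676. That would push OOP to $6,239.20, over the $5,875 cap, so member pays $5,875 − $3,563.20 = $2,311.80. Plan pays $13,380 − $2,311.80 = $11,068.20.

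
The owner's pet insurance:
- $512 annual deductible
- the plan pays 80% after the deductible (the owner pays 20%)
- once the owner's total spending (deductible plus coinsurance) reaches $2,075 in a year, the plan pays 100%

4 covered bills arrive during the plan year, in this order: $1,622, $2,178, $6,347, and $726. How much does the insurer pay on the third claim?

$5,441.60

#1 ($1,622): deductible takes $512, $1,110 remains; 20% of $1,110 = $222. Owner pays $734; OOP now $734. Plan pays $1,622 − $734 = $888.
#2 ($2,178): deductible already satisfied, so owner's share is 20% × $2,178 = $435.60. Owner owes $435.60 (running OOP $1,169.60). Insurer: $2,178 − $435.60 = $1,742.40.
#3 ($6,347): 20% coinsurance on $6,347 = $1,269.40. That would push OOP to $2,439, over the $2,075 cap, so owner pays $2,075 − $1,169.60 = $905.40. Insurer: $6,347 − $905.40 = $5,441.60.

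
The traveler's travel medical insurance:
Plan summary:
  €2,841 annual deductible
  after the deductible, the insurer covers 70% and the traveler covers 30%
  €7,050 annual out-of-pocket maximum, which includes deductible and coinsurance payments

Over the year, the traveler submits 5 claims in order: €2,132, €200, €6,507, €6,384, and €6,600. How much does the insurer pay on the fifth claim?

€6,105.60

Bill 1, €2,132: all of it applies to the deductible. Traveler pays €2,132; OOP now €2,132. Plan pays €2,132 − €2,132 = €0.
Bill 2, €200: entire amount goes to the deductible. Cost to traveler: €200. OOP to date €2,332. Plan pays €200 − €200 = €0.
Bill 3, €6,507: €509 to deductible, leaving €5,998; coinsurance €5,998 × 30% = €1,799.40. Traveler pays €2,308.40; OOP now €4,640.40. Insurer: €6,507 − €2,308.40 = €4,198.60.
Bill 4, €6,384: deductible met; 30% of €6,384 = €1,915.20. Traveler owes €1,915.20 (running OOP €6,555.60). Insurer: €6,384 − €1,915.20 = €4,468.80.
Bill 5, €6,600: deductible already satisfied, so traveler's share is 30% × €6,600 = €1,980. OOP would hit €8,535.60 > €7,050, so the cap limits the traveler to €7,050 − €6,555.60 = €494.40. Plan pays €6,600 − €494.40 = €6,105.60.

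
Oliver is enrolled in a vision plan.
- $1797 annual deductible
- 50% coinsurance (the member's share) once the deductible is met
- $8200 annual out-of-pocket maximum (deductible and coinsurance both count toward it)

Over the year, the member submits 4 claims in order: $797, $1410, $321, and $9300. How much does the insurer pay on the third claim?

$160.50

Claim 1 — $797: all of it applies to the deductible. Member pays $797; OOP now $797. Insurer: $797 − $797 = $0.
Claim 2 — $1410: deductible takes $1000, $410 remains; coinsurance $410 × 50% = $205. Member owes $1205 (running OOP $2002). Insurer: $1410 − $1205 = $205.
Claim 3 — $321: deductible met; 50% of $321 = $160.50. Member owes $160.50 (running OOP $2162.50). Plan pays $321 − $160.50 = $160.50.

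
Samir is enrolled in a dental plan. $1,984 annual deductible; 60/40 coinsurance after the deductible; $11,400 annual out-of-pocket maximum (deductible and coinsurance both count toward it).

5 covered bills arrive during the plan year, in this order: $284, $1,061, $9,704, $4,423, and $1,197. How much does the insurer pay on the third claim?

Claim 1 — $284: all of it applies to the deductible. Cost to patient: $284. OOP to date $284. Plan pays $284 − $284 = $0.
Claim 2 — $1,061: entire amount goes to the deductible. Patient pays $1,061; OOP now $1,345. Insurer: $1,061 − $1,061 = $0.
Claim 3 — $9,704: deductible takes $639, $9,065 remains; 40% of $9,065 = $3,626. Cost to patient: $4,265. OOP to date $5,610. Plan pays $9,704 − $4,265 = $5,439.

$5,439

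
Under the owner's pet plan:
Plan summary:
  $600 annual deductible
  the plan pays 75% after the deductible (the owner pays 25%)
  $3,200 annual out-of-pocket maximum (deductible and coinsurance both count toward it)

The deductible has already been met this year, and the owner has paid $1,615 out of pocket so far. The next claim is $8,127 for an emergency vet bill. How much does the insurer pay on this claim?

$6,542

The deductible is already satisfied, so the full bill goes to coinsurance.
Owner's 25% share of $8,127 is $2,031.75.
That would bring total out-of-pocket to $3,646.75, past the $3,200 cap. The owner is capped at $3,200 − $1,615 = $1,585 on this claim.
The plan picks up $8,127 − $1,585 = $6,542.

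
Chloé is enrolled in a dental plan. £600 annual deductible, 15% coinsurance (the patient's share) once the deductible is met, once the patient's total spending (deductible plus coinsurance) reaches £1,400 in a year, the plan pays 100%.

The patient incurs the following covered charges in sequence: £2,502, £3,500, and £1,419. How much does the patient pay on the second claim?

£514.70

#1 (£2,502): deductible takes £600, £1,902 remains; 15% of £1,902 = £285.30. Cost to patient: £885.30. OOP to date £885.30.
#2 (£3,500): deductible already satisfied, so patient's share is 15% × £3,500 = £525. Adding that to £885.30 gives £1,410.30, past the £1,400 cap; patient pays only £1,400 − £885.30 = £514.70.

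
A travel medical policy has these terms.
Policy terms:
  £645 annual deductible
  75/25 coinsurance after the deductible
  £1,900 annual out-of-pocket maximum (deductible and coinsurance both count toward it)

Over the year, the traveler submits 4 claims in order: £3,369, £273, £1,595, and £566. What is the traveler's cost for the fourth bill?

#1 (£3,369): £645 finishes the deductible; £2,724 goes to coinsurance; traveler's 25% is £681. Traveler owes £1,326 (running OOP £1,326).
#2 (£273): 25% coinsurance on £273 = £68.25. Cost to traveler: £68.25. OOP to date £1,394.25.
#3 (£1,595): deductible already satisfied, so traveler's share is 25% × £1,595 = £398.75. Cost to traveler: £398.75. OOP to date £1,793.
#4 (£566): deductible met; 25% of £566 = £141.50. OOP would hit £1,934.50 > £1,900, so the cap limits the traveler to £1,900 − £1,793 = £107.

£107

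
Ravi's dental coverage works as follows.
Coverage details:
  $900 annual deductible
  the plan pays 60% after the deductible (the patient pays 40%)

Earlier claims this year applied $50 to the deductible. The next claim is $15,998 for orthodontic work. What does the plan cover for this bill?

$9,088.80

Remaining deductible: $900 − $50 = $850.
After the $850 deductible portion, $15,998 − $850 = $15,148 is subject to coinsurance.
Patient's 40% share of $15,148 is $6,059.20.
So the patient owes $850 + $6,059.20 = $6,909.20.
The plan picks up $15,998 − $6,909.20 = $9,088.80.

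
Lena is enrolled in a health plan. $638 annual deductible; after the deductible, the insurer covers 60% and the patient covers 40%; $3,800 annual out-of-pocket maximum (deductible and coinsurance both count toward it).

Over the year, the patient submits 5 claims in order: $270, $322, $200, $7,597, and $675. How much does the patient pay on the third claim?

$107.60

#1 ($270): all of it applies to the deductible. Cost to patient: $270. OOP to date $270.
#2 ($322): all of it applies to the deductible. Patient owes $322 (running OOP $592).
#3 ($200): $46 finishes the deductible; $154 goes to coinsurance; 40% of $154 = $61.60. Patient owes $107.60 (running OOP $699.60).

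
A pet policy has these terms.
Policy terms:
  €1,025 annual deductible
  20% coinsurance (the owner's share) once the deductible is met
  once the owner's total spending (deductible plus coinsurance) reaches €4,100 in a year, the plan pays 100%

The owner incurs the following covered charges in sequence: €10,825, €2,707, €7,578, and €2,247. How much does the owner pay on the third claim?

€573.60

#1 (€10,825): €1,025 finishes the deductible; €9,800 goes to coinsurance; coinsurance €9,800 × 20% = €1,960. Owner pays €2,985; OOP now €2,985.
#2 (€2,707): 20% coinsurance on €2,707 = €541.40. Cost to owner: €541.40. OOP to date €3,526.40.
#3 (€7,578): 20% coinsurance on €7,578 = €1,515.60. That would push OOP to €5,042, over the €4,100 cap, so owner pays €4,100 − €3,526.40 = €573.60.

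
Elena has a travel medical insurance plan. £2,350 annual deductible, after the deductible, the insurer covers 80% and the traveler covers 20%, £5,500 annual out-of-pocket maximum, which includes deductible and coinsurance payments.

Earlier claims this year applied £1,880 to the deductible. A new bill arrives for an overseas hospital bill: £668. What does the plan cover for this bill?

£158.40

Remaining deductible: £2,350 − £1,880 = £470.
After the £470 deductible portion, £668 − £470 = £198 is subject to coinsurance.
Coinsurance: £198 × 20% = £39.60.
Traveler responsibility before any cap: £470 + £39.60 = £509.60.
Cumulative spending £1,880 + £509.60 = £2,389.60 stays under the £5,500 maximum.
The insurer covers the remainder: £668 − £509.60 = £158.40.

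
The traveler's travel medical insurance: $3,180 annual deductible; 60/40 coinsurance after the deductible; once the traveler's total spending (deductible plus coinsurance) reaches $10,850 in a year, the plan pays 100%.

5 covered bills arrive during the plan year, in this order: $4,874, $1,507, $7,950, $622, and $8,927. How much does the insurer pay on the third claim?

$4,770

Bill 1, $4,874: $3,180 finishes the deductible; $1,694 goes to coinsurance; coinsurance $1,694 × 40% = $677.60. Cost to traveler: $3,857.60. OOP to date $3,857.60. Insurer: $4,874 − $3,857.60 = $1,016.40.
Bill 2, $1,507: 40% coinsurance on $1,507 = $602.80. Traveler pays $602.80; OOP now $4,460.40. Insurer: $1,507 − $602.80 = $904.20.
Bill 3, $7,950: deductible already satisfied, so traveler's share is 40% × $7,950 = $3,180. Traveler pays $3,180; OOP now $7,640.40. Insurer: $7,950 − $3,180 = $4,770.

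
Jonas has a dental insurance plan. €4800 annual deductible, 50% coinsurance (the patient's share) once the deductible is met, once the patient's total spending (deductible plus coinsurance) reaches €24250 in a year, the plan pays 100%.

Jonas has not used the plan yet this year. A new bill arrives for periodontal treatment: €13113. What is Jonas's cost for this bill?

The full €4800 deductible is still open; €4800 of this bill applies to it.
That leaves €13113 − €4800 = €8313 for coinsurance.
50% of €8313 = €4156.50 falls to the patient.
That puts the patient's cost at €4800 + €4156.50 = €8956.50 before any cap.
Year-to-date out-of-pocket becomes €0 + €8956.50 = €8956.50, still under the €24250 maximum, so no cap applies.

€8956.50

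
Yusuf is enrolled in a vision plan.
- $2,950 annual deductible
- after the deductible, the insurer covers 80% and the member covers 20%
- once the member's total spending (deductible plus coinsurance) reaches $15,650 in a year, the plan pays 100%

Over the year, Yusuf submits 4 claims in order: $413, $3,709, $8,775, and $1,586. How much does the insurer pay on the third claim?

$7,020

Claim 1 — $413: fully absorbed by the deductible. Member pays $413; OOP now $413. Plan pays $413 − $413 = $0.
Claim 2 — $3,709: deductible takes $2,537, $1,172 remains; member's 20% is $234.40. Member pays $2,771.40; OOP now $3,184.40. Insurer: $3,709 − $2,771.40 = $937.60.
Claim 3 — $8,775: deductible already satisfied, so member's share is 20% × $8,775 = $1,755. Member owes $1,755 (running OOP $4,939.40). Plan pays $8,775 − $1,755 = $7,020.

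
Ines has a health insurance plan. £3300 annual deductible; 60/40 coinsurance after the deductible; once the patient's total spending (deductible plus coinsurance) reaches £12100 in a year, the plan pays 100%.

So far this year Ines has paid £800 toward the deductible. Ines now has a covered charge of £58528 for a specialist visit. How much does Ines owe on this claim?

£11300

Remaining deductible: £3300 − £800 = £2500.
After the £2500 deductible portion, £58528 − £2500 = £56028 is subject to coinsurance.
Coinsurance: £56028 × 40% = £22411.20.
That puts the patient's cost at £2500 + £22411.20 = £24911.20 before any cap.
That would bring total out-of-pocket to £25711.20, past the £12100 cap. The patient is capped at £12100 − £800 = £11300 on this claim.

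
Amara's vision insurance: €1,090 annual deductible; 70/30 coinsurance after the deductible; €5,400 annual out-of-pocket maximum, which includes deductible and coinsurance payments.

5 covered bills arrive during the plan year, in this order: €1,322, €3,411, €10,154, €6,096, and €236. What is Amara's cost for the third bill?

Claim 1 (€1,322): deductible takes €1,090, €232 remains; 30% of €232 = €69.60. Member pays €1,159.60; OOP now €1,159.60.
Claim 2 (€3,411): 30% coinsurance on €3,411 = €1,023.30. Cost to member: €1,023.30. OOP to date €2,182.90.
Claim 3 (€10,154): deductible already satisfied, so member's share is 30% × €10,154 = €3,046.20. Cost to member: €3,046.20. OOP to date €5,229.10.

€3,046.20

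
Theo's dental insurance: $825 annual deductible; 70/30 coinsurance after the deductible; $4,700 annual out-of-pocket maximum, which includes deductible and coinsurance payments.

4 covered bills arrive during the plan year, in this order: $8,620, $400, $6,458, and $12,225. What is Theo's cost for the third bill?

Claim 1 ($8,620): $825 to deductible, leaving $7,795; patient's 30% is $2,338.50. Patient owes $3,163.50 (running OOP $3,163.50).
Claim 2 ($400): deductible met; 30% of $400 = $120. Patient owes $120 (running OOP $3,283.50).
Claim 3 ($6,458): deductible already satisfied, so patient's share is 30% × $6,458 = $1,937.40. That would push OOP to $5,220.90, over the $4,700 cap, so patient pays $4,700 − $3,283.50 = $1,416.50.

$1,416.50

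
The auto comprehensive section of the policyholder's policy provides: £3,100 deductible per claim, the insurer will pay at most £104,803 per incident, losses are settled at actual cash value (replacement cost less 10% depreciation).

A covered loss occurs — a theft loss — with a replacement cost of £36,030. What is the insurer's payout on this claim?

Depreciate 10%: the covered value is £36,030 × 0.9 = £32,427.
After the deductible, £32,427 − £3,100 = £29,327 remains.
That's under the £104,803 cap, so the insurer reimburses the full £29,327.

£29,327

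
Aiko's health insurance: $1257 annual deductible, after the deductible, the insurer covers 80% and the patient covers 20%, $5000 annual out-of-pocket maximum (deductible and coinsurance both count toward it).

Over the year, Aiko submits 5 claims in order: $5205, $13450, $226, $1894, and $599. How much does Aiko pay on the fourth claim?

Claim 1 ($5205): $1257 to deductible, leaving $3948; coinsurance $3948 × 20% = $789.60. Patient owes $2046.60 (running OOP $2046.60).
Claim 2 ($13450): 20% coinsurance on $13450 = $2690. Patient pays $2690; OOP now $4736.60.
Claim 3 ($226): deductible met; 20% of $226 = $45.20. Patient owes $45.20 (running OOP $4781.80).
Claim 4 ($1894): 20% coinsurance on $1894 = $378.80. Adding that to $4781.80 gives $5160.60, past the $5000 cap; patient pays only $5000 − $4781.80 = $218.20.

$218.20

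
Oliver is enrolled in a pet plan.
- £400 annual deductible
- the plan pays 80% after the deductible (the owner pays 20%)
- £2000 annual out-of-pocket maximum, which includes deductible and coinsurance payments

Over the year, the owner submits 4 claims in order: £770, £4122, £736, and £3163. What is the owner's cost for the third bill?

£147.20

#1 (£770): £400 to deductible, leaving £370; owner's 20% is £74. Owner pays £474; OOP now £474.
#2 (£4122): 20% coinsurance on £4122 = £824.40. Owner pays £824.40; OOP now £1298.40.
#3 (£736): deductible met; 20% of £736 = £147.20. Cost to owner: £147.20. OOP to date £1445.60.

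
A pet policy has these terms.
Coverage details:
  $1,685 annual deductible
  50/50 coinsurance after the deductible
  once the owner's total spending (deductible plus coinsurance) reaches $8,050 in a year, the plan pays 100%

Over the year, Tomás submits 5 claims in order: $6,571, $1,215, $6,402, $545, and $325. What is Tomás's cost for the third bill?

#1 ($6,571): $1,685 finishes the deductible; $4,886 goes to coinsurance; owner's 50% is $2,443. Cost to owner: $4,128. OOP to date $4,128.
#2 ($1,215): 50% coinsurance on $1,215 = $607.50. Cost to owner: $607.50. OOP to date $4,735.50.
#3 ($6,402): deductible already satisfied, so owner's share is 50% × $6,402 = $3,201. Owner owes $3,201 (running OOP $7,936.50).

$3,201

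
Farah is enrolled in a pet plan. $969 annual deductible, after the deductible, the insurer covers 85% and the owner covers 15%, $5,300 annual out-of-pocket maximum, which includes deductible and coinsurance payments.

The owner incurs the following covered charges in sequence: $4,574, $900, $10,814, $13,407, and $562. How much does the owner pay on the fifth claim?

#1 ($4,574): $969 to deductible, leaving $3,605; owner's 15% is $540.75. Owner owes $1,509.75 (running OOP $1,509.75).
#2 ($900): 15% coinsurance on $900 = $135. Owner owes $135 (running OOP $1,644.75).
#3 ($10,814): 15% coinsurance on $10,814 = $1,622.10. Cost to owner: $1,622.10. OOP to date $3,266.85.
#4 ($13,407): 15% coinsurance on $13,407 = $2,011.05. Owner owes $2,011.05 (running OOP $5,277.90).
#5 ($562): 15% coinsurance on $562 = $84.30. OOP would hit $5,362.20 > $5,300, so the cap limits the owner to $5,300 − $5,277.90 = $22.10.

$22.10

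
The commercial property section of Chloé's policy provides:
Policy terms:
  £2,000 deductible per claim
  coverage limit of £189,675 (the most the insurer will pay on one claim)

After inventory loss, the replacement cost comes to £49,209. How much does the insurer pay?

Subtract the deductible: £49,209 − £2,000 = £47,209.
£47,209 ≤ £189,675, so the limit doesn't bind; insurer pays £47,209.

£47,209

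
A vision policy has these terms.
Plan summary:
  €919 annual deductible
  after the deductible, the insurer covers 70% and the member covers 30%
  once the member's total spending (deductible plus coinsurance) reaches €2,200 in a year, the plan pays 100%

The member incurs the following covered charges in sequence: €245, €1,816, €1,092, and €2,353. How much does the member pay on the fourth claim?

Claim 1 (€245): fully absorbed by the deductible. Member owes €245 (running OOP €245).
Claim 2 (€1,816): deductible takes €674, €1,142 remains; 30% of €1,142 = €342.60. Member pays €1,016.60; OOP now €1,261.60.
Claim 3 (€1,092): 30% coinsurance on €1,092 = €327.60. Member owes €327.60 (running OOP €1,589.20).
Claim 4 (€2,353): deductible already satisfied, so member's share is 30% × €2,353 = €705.90. Adding that to €1,589.20 gives €2,295.10, past the €2,200 cap; member pays only €2,200 − €1,589.20 = €610.80.

€610.80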